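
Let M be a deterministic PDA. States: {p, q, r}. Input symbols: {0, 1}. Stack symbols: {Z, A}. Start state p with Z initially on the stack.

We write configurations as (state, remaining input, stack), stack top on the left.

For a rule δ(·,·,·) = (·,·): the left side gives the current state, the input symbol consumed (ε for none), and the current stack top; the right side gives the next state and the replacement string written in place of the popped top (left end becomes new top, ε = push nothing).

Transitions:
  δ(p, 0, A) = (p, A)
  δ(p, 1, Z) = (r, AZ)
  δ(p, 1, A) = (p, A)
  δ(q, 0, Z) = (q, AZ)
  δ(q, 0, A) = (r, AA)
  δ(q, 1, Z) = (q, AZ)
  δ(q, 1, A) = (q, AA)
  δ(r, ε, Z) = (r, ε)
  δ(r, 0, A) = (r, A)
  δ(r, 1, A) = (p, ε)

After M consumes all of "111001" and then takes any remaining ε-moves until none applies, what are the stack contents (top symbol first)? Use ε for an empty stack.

Z

(p, 111001, Z)
  read 1, top Z: go to r, push AZ → (r, 11001, AZ)
  read 1, top A: go to p, push ε → (p, 1001, Z)
  read 1, top Z: go to r, push AZ → (r, 001, AZ)
  read 0, top A: go to r, push A → (r, 01, AZ)
  read 0, top A: go to r, push A → (r, 1, AZ)
  read 1, top A: go to p, push ε → (p, ε, Z)
All input consumed in state p with stack Z.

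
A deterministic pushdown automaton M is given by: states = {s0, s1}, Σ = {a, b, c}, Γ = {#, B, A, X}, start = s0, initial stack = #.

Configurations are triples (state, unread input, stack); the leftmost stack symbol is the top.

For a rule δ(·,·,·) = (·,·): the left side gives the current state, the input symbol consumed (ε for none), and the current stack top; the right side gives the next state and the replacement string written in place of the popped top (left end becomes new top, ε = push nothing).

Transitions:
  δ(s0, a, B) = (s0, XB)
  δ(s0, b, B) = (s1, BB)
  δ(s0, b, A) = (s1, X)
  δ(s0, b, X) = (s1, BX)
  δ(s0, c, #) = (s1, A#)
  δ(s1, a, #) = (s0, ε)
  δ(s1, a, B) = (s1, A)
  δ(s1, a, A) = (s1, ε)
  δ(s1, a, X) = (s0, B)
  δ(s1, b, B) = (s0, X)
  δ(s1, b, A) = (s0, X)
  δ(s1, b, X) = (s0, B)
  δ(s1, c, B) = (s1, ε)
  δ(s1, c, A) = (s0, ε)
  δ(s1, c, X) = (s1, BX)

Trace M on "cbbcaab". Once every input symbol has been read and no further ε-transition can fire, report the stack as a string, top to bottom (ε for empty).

BXB#

(s0, cbbcaab, #)
  read c, top #: go to s1, push A# → (s1, bbcaab, A#)
  read b, top A: go to s0, push X → (s0, bcaab, X#)
  read b, top X: go to s1, push BX → (s1, caab, BX#)
  read c, top B: go to s1, push ε → (s1, aab, X#)
  read a, top X: go to s0, push B → (s0, ab, B#)
  read a, top B: go to s0, push XB → (s0, b, XB#)
  read b, top X: go to s1, push BX → (s1, ε, BXB#)
All input consumed in state s1 with stack BXB#.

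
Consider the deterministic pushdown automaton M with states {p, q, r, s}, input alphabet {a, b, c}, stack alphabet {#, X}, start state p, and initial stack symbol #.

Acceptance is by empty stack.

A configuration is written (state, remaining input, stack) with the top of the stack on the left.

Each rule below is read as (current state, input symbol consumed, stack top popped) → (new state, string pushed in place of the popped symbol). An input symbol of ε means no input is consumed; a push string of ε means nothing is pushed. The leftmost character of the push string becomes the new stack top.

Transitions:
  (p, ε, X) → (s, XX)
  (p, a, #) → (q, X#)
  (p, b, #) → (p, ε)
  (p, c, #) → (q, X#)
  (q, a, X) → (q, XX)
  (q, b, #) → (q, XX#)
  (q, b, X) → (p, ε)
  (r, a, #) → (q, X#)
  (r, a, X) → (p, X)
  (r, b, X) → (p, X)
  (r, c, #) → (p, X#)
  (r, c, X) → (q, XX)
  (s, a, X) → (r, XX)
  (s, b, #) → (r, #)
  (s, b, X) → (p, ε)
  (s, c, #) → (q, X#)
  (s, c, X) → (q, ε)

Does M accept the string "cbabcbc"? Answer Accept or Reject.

(p, cbabcbc, #)
  read c, top #: go to q, push X# → (q, babcbc, X#)
  read b, top X: go to p, push ε → (p, abcbc, #)
  read a, top #: go to q, push X# → (q, bcbc, X#)
  read b, top X: go to p, push ε → (p, cbc, #)
  read c, top #: go to q, push X# → (q, bc, X#)
  read b, top X: go to p, push ε → (p, c, #)
  read c, top #: go to q, push X# → (q, ε, X#)
All input consumed; stack is X#, not empty, and no further ε-move applies.

Reject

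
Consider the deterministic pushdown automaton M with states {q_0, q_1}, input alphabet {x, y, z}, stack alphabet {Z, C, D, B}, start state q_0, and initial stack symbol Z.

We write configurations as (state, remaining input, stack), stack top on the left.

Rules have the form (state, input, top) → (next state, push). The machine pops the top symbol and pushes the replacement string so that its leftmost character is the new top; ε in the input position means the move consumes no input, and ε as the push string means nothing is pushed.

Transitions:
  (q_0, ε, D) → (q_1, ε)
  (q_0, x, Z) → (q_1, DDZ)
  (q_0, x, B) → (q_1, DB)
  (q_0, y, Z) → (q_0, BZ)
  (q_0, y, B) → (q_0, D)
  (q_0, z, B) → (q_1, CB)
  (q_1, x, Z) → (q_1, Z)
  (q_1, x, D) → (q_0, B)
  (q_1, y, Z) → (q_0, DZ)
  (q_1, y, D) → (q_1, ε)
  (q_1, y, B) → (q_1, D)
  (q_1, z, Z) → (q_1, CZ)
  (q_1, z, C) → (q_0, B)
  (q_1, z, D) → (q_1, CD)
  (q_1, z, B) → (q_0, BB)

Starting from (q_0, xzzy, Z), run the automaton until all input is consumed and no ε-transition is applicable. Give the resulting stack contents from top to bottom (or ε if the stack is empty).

(q_0, xzzy, Z)
  read x, top Z: go to q_1, push DDZ → (q_1, zzy, DDZ)
  read z, top D: go to q_1, push CD → (q_1, zy, CDDZ)
  read z, top C: go to q_0, push B → (q_0, y, BDDZ)
  read y, top B: go to q_0, push D → (q_0, ε, DDDZ)
  ε-move, top D: go to q_1, push ε → (q_1, ε, DDZ)
All input consumed in state q_1 with stack DDZ.

DDZ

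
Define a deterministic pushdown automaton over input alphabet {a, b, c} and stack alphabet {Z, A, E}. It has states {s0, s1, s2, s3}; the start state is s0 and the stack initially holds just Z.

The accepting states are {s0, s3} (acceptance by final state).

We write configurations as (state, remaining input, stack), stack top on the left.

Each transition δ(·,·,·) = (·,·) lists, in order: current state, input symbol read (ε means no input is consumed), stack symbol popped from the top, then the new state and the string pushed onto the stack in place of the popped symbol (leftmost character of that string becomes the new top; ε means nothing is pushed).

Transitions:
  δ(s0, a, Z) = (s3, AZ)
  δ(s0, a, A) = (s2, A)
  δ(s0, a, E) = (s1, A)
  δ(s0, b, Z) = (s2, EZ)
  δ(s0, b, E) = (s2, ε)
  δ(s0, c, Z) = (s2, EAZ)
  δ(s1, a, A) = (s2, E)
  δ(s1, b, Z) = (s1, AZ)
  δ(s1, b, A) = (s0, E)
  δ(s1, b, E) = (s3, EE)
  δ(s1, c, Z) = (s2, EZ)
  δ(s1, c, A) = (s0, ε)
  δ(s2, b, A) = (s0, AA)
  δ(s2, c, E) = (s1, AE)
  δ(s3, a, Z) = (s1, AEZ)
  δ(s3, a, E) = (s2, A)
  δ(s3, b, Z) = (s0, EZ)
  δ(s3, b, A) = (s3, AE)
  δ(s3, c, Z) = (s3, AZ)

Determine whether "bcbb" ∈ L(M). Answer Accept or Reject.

Reject

(s0, bcbb, Z) ⊢ (s2, cbb, EZ) ⊢ (s1, bb, AEZ) ⊢ (s0, b, EEZ) ⊢ (s2, ε, EZ)
All input consumed; state s2 ∉ F and no further ε-move applies.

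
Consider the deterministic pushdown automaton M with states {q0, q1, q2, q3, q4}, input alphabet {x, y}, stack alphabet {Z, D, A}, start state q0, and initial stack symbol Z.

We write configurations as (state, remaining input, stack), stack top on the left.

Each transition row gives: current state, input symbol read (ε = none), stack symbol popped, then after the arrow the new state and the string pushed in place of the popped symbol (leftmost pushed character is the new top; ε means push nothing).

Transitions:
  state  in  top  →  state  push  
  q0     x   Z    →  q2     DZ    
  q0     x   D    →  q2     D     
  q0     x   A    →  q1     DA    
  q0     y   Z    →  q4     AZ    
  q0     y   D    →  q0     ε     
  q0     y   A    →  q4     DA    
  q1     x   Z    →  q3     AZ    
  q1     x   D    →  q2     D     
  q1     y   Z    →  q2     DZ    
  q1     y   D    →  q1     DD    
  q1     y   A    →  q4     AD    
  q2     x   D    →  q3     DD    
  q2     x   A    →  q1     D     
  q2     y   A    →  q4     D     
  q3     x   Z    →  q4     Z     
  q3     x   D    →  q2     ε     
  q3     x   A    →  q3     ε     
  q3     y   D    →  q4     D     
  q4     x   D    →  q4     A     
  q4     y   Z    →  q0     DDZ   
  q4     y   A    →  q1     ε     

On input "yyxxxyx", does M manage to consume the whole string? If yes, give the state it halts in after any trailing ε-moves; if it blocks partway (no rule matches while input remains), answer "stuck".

q2

(q0, yyxxxyx, Z)
  read y, top Z: go to q4, push AZ → (q4, yxxxyx, AZ)
  read y, top A: go to q1, push ε → (q1, xxxyx, Z)
  read x, top Z: go to q3, push AZ → (q3, xxyx, AZ)
  read x, top A: go to q3, push ε → (q3, xyx, Z)
  read x, top Z: go to q4, push Z → (q4, yx, Z)
  read y, top Z: go to q0, push DDZ → (q0, x, DDZ)
  read x, top D: go to q2, push D → (q2, ε, DDZ)
All input consumed; M is in state q2.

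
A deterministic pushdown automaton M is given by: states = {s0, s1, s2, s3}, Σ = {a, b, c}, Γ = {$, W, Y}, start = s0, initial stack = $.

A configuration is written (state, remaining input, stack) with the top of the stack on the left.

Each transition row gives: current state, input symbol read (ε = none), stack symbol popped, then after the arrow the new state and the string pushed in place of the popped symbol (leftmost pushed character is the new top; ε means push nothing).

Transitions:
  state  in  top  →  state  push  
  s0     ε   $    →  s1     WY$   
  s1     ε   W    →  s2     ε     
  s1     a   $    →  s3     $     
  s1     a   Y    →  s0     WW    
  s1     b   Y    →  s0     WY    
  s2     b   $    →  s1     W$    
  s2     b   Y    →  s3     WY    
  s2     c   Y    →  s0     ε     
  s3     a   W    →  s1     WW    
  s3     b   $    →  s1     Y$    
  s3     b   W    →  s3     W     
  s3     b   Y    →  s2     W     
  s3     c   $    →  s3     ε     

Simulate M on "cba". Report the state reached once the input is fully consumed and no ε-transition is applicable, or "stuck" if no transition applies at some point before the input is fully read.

(s0, cba, $)
  ε-move, top $: go to s1, push WY$ → (s1, cba, WY$)
  ε-move, top W: go to s2, push ε → (s2, cba, Y$)
  read c, top Y: go to s0, push ε → (s0, ba, $)
  ε-move, top $: go to s1, push WY$ → (s1, ba, WY$)
  ε-move, top W: go to s2, push ε → (s2, ba, Y$)
  read b, top Y: go to s3, push WY → (s3, a, WY$)
  read a, top W: go to s1, push WW → (s1, ε, WWY$)
  ε-move, top W: go to s2, push ε → (s2, ε, WY$)
All input consumed; M is in state s2.

s2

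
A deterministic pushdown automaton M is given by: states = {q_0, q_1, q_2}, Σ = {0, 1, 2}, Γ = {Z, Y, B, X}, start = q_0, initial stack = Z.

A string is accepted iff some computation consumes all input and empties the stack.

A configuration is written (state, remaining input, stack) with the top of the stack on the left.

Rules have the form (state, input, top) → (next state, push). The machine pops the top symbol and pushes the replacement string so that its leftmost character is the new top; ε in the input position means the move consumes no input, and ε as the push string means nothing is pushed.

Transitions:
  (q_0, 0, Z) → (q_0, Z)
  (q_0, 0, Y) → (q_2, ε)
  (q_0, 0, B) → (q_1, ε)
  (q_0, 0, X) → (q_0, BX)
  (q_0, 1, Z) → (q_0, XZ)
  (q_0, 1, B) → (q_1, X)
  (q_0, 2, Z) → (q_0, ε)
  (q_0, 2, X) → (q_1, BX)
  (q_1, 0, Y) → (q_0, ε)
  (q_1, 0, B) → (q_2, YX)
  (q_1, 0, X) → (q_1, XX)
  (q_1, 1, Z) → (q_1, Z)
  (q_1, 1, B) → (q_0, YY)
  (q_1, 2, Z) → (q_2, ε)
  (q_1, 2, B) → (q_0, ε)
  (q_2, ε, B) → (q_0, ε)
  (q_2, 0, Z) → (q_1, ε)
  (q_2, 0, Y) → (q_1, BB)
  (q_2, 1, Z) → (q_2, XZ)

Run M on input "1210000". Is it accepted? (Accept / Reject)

(q_0, 1210000, Z) ⊢ (q_0, 210000, XZ) ⊢ (q_1, 10000, BXZ) ⊢ (q_0, 0000, YYXZ) ⊢ (q_2, 000, YXZ) ⊢ (q_1, 00, BBXZ) ⊢ (q_2, 0, YXBXZ) ⊢ (q_1, ε, BBXBXZ)
All input consumed; stack is BBXBXZ, not empty, and no further ε-move applies.

Reject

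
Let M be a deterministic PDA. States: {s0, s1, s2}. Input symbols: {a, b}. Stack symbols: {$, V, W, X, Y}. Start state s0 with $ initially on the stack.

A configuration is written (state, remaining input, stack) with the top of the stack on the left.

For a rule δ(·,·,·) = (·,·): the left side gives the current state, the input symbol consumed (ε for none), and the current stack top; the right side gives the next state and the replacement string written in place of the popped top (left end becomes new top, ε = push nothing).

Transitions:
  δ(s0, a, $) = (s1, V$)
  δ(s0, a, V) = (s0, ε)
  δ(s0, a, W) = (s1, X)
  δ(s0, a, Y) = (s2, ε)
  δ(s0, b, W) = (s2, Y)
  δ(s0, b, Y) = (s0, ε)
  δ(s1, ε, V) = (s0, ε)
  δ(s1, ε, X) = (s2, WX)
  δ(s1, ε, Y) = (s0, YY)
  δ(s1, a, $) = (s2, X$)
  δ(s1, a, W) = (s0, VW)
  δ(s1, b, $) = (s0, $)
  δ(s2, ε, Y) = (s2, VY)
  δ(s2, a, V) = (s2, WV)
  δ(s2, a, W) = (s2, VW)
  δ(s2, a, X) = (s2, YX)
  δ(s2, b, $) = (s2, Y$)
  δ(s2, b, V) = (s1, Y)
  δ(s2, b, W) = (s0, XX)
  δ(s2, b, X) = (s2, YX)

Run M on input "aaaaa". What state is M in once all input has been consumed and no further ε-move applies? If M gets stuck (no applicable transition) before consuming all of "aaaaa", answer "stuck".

s0

(s0, aaaaa, $)
  read a, top $: go to s1, push V$ → (s1, aaaa, V$)
  ε-move, top V: go to s0, push ε → (s0, aaaa, $)
  read a, top $: go to s1, push V$ → (s1, aaa, V$)
  ε-move, top V: go to s0, push ε → (s0, aaa, $)
  read a, top $: go to s1, push V$ → (s1, aa, V$)
  ε-move, top V: go to s0, push ε → (s0, aa, $)
  read a, top $: go to s1, push V$ → (s1, a, V$)
  ε-move, top V: go to s0, push ε → (s0, a, $)
  read a, top $: go to s1, push V$ → (s1, ε, V$)
  ε-move, top V: go to s0, push ε → (s0, ε, $)
All input consumed; M is in state s0.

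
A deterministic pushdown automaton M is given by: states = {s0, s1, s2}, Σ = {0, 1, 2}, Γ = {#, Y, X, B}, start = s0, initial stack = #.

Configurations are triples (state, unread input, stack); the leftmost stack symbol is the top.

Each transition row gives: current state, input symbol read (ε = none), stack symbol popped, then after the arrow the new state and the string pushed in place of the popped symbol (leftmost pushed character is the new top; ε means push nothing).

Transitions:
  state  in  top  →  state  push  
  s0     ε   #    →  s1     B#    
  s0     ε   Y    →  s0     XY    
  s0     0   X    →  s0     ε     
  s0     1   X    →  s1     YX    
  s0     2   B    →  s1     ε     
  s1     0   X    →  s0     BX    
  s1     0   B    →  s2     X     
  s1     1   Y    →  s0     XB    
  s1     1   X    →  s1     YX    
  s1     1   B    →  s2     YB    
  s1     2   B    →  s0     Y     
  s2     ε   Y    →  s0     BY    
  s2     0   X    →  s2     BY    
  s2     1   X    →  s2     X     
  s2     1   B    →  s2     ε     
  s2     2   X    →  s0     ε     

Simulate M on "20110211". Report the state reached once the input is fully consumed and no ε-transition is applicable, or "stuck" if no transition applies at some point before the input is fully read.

(s0, 20110211, #)
  ε-move, top #: go to s1, push B# → (s1, 20110211, B#)
  read 2, top B: go to s0, push Y → (s0, 0110211, Y#)
  ε-move, top Y: go to s0, push XY → (s0, 0110211, XY#)
  read 0, top X: go to s0, push ε → (s0, 110211, Y#)
  ε-move, top Y: go to s0, push XY → (s0, 110211, XY#)
  read 1, top X: go to s1, push YX → (s1, 10211, YXY#)
  read 1, top Y: go to s0, push XB → (s0, 0211, XBXY#)
  read 0, top X: go to s0, push ε → (s0, 211, BXY#)
  read 2, top B: go to s1, push ε → (s1, 11, XY#)
  read 1, top X: go to s1, push YX → (s1, 1, YXY#)
  read 1, top Y: go to s0, push XB → (s0, ε, XBXY#)
All input consumed; M is in state s0.

s0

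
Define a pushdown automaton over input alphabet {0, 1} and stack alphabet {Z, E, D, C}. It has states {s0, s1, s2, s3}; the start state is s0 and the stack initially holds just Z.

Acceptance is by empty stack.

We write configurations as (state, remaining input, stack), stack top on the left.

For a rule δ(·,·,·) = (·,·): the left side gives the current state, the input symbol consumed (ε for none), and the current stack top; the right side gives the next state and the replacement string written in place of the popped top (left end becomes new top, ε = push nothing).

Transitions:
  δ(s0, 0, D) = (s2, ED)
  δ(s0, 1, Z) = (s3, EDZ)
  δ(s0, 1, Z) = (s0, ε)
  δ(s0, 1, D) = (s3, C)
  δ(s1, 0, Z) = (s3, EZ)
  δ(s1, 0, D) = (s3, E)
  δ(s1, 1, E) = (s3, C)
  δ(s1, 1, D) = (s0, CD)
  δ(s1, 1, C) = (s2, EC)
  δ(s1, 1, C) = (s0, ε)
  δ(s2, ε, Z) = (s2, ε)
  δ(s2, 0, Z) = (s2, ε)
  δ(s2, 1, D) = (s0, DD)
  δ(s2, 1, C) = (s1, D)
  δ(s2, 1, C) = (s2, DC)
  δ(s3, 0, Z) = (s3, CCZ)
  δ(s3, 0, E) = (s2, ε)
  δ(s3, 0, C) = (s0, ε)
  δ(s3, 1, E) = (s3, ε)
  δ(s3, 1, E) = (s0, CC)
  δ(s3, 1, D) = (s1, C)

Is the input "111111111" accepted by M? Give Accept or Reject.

One accepting computation: (s0, 111111111, Z) ⊢ (s3, 11111111, EDZ) ⊢ (s3, 1111111, DZ) ⊢ (s1, 111111, CZ) ⊢ (s0, 11111, Z) ⊢ (s3, 1111, EDZ) ⊢ (s3, 111, DZ) ⊢ (s1, 11, CZ) ⊢ (s0, 1, Z) ⊢ (s0, ε, ε)
All input consumed and the stack is empty.

Accept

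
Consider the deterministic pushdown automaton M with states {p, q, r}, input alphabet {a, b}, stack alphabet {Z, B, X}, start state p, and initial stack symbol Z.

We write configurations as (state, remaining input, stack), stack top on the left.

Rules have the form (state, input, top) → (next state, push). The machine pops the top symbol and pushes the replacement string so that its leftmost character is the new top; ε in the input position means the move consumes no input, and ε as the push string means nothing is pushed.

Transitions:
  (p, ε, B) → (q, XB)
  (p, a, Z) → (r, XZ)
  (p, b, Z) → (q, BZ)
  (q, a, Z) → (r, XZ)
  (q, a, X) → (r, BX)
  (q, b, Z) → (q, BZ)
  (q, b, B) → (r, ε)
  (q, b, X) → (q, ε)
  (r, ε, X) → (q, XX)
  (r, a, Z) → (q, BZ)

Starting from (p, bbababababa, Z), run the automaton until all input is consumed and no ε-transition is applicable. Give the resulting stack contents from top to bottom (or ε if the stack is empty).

(p, bbababababa, Z)
  read b, top Z: go to q, push BZ → (q, bababababa, BZ)
  read b, top B: go to r, push ε → (r, ababababa, Z)
  read a, top Z: go to q, push BZ → (q, babababa, BZ)
  read b, top B: go to r, push ε → (r, abababa, Z)
  read a, top Z: go to q, push BZ → (q, bababa, BZ)
  read b, top B: go to r, push ε → (r, ababa, Z)
  read a, top Z: go to q, push BZ → (q, baba, BZ)
  read b, top B: go to r, push ε → (r, aba, Z)
  read a, top Z: go to q, push BZ → (q, ba, BZ)
  read b, top B: go to r, push ε → (r, a, Z)
  read a, top Z: go to q, push BZ → (q, ε, BZ)
All input consumed in state q with stack BZ.

BZ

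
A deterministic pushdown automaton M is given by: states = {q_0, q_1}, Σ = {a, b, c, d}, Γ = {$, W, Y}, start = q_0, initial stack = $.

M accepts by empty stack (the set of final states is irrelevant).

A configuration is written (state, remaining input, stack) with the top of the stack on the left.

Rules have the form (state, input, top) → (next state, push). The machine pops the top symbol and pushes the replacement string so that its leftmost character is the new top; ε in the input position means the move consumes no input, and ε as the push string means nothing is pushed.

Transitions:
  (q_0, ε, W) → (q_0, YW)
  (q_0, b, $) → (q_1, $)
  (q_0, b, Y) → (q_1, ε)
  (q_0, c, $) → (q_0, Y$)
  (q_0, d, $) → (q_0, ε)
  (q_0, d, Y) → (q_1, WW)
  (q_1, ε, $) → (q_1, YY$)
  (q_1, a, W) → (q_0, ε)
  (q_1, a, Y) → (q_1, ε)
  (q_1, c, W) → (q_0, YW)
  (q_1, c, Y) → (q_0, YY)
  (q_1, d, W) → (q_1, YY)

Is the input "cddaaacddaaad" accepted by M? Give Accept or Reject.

Accept

(q_0, cddaaacddaaad, $)
  read c, top $: go to q_0, push Y$ → (q_0, ddaaacddaaad, Y$)
  read d, top Y: go to q_1, push WW → (q_1, daaacddaaad, WW$)
  read d, top W: go to q_1, push YY → (q_1, aaacddaaad, YYW$)
  read a, top Y: go to q_1, push ε → (q_1, aacddaaad, YW$)
  read a, top Y: go to q_1, push ε → (q_1, acddaaad, W$)
  read a, top W: go to q_0, push ε → (q_0, cddaaad, $)
  read c, top $: go to q_0, push Y$ → (q_0, ddaaad, Y$)
  read d, top Y: go to q_1, push WW → (q_1, daaad, WW$)
  read d, top W: go to q_1, push YY → (q_1, aaad, YYW$)
  read a, top Y: go to q_1, push ε → (q_1, aad, YW$)
  read a, top Y: go to q_1, push ε → (q_1, ad, W$)
  read a, top W: go to q_0, push ε → (q_0, d, $)
  read d, top $: go to q_0, push ε → (q_0, ε, ε)
All input consumed and the stack is empty.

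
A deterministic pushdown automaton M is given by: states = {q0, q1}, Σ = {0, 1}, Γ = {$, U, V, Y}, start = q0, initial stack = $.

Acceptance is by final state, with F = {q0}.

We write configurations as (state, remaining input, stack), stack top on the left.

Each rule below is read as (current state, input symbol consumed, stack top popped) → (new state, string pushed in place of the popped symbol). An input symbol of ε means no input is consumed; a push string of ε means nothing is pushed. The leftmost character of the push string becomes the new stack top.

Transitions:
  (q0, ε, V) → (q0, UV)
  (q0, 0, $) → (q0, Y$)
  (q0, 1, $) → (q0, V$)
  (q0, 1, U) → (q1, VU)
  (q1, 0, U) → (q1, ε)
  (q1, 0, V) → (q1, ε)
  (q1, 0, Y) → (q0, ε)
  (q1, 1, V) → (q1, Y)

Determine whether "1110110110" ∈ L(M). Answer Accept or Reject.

(q0, 1110110110, $)
  read 1, top $: go to q0, push V$ → (q0, 110110110, V$)
  ε-move, top V: go to q0, push UV → (q0, 110110110, UV$)
  read 1, top U: go to q1, push VU → (q1, 10110110, VUV$)
  read 1, top V: go to q1, push Y → (q1, 0110110, YUV$)
  read 0, top Y: go to q0, push ε → (q0, 110110, UV$)
  read 1, top U: go to q1, push VU → (q1, 10110, VUV$)
  read 1, top V: go to q1, push Y → (q1, 0110, YUV$)
  read 0, top Y: go to q0, push ε → (q0, 110, UV$)
  read 1, top U: go to q1, push VU → (q1, 10, VUV$)
  read 1, top V: go to q1, push Y → (q1, 0, YUV$)
  read 0, top Y: go to q0, push ε → (q0, ε, UV$)
All input consumed; state q0 ∈ F.

Accept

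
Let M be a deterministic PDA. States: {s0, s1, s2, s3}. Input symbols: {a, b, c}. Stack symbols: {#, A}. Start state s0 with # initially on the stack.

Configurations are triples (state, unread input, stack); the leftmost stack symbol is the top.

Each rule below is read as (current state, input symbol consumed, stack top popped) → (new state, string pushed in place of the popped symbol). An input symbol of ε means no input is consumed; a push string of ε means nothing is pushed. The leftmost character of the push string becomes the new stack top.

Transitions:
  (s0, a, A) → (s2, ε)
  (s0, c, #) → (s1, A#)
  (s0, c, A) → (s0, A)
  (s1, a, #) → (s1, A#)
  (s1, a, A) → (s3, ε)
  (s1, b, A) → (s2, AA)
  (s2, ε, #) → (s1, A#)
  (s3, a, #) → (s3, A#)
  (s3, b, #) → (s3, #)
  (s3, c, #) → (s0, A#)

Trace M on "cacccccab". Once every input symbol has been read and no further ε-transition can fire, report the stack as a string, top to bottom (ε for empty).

(s0, cacccccab, #) ⊢ (s1, acccccab, A#) ⊢ (s3, cccccab, #) ⊢ (s0, ccccab, A#) ⊢ (s0, cccab, A#) ⊢ (s0, ccab, A#) ⊢ (s0, cab, A#) ⊢ (s0, ab, A#) ⊢ (s2, b, #) ⊢ (s1, b, A#) ⊢ (s2, ε, AA#)
All input consumed in state s2 with stack AA#.

AA#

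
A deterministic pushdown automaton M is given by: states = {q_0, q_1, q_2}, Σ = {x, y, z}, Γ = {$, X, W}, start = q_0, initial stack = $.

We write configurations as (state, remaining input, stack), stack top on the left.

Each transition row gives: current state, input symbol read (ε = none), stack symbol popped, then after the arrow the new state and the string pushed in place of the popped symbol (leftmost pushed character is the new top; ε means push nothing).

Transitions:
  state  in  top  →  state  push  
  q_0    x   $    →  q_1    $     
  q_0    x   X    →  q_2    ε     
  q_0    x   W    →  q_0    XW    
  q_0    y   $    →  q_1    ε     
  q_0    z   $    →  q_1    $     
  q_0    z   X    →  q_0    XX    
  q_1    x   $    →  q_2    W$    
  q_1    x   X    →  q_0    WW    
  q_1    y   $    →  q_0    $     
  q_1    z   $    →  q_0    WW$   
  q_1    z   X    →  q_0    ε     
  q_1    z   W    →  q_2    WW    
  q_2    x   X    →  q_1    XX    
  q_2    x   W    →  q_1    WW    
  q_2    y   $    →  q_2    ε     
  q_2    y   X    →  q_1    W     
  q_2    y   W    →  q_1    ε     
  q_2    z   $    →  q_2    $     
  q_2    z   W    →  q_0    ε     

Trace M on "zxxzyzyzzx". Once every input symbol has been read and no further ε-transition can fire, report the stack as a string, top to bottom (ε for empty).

XWW$

(q_0, zxxzyzyzzx, $) ⊢ (q_1, xxzyzyzzx, $) ⊢ (q_2, xzyzyzzx, W$) ⊢ (q_1, zyzyzzx, WW$) ⊢ (q_2, yzyzzx, WWW$) ⊢ (q_1, zyzzx, WW$) ⊢ (q_2, yzzx, WWW$) ⊢ (q_1, zzx, WW$) ⊢ (q_2, zx, WWW$) ⊢ (q_0, x, WW$) ⊢ (q_0, ε, XWW$)
All input consumed in state q_0 with stack XWW$.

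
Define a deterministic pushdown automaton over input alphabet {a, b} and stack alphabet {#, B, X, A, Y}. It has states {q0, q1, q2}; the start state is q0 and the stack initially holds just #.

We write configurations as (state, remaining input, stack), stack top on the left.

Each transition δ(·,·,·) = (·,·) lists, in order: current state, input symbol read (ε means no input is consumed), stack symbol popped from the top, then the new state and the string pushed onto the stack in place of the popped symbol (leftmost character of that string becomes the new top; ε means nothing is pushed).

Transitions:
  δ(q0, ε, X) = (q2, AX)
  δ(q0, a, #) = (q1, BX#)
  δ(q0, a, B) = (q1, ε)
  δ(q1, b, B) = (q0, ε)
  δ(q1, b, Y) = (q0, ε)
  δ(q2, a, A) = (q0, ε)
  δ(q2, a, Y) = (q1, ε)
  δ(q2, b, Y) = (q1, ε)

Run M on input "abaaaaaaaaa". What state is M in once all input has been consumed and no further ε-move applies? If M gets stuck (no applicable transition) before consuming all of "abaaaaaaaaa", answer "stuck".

q2

(q0, abaaaaaaaaa, #)
  read a, top #: go to q1, push BX# → (q1, baaaaaaaaa, BX#)
  read b, top B: go to q0, push ε → (q0, aaaaaaaaa, X#)
  ε-move, top X: go to q2, push AX → (q2, aaaaaaaaa, AX#)
  read a, top A: go to q0, push ε → (q0, aaaaaaaa, X#)
  ε-move, top X: go to q2, push AX → (q2, aaaaaaaa, AX#)
  read a, top A: go to q0, push ε → (q0, aaaaaaa, X#)
  ε-move, top X: go to q2, push AX → (q2, aaaaaaa, AX#)
  read a, top A: go to q0, push ε → (q0, aaaaaa, X#)
  ε-move, top X: go to q2, push AX → (q2, aaaaaa, AX#)
  read a, top A: go to q0, push ε → (q0, aaaaa, X#)
  ε-move, top X: go to q2, push AX → (q2, aaaaa, AX#)
  read a, top A: go to q0, push ε → (q0, aaaa, X#)
  ε-move, top X: go to q2, push AX → (q2, aaaa, AX#)
  read a, top A: go to q0, push ε → (q0, aaa, X#)
  ε-move, top X: go to q2, push AX → (q2, aaa, AX#)
  read a, top A: go to q0, push ε → (q0, aa, X#)
  ε-move, top X: go to q2, push AX → (q2, aa, AX#)
  read a, top A: go to q0, push ε → (q0, a, X#)
  ε-move, top X: go to q2, push AX → (q2, a, AX#)
  read a, top A: go to q0, push ε → (q0, ε, X#)
  ε-move, top X: go to q2, push AX → (q2, ε, AX#)
All input consumed; M is in state q2.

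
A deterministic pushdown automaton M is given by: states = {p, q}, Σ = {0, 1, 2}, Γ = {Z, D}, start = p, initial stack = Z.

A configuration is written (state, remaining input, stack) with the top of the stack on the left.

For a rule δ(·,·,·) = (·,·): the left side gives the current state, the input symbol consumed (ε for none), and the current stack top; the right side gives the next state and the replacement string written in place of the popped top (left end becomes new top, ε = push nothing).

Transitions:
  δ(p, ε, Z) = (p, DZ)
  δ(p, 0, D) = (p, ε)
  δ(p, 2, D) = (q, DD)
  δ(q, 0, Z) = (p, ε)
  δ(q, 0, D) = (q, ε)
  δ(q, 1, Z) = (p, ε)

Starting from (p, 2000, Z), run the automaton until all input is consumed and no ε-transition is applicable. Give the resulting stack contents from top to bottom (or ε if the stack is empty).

ε

(p, 2000, Z)
  ε-move, top Z: go to p, push DZ → (p, 2000, DZ)
  read 2, top D: go to q, push DD → (q, 000, DDZ)
  read 0, top D: go to q, push ε → (q, 00, DZ)
  read 0, top D: go to q, push ε → (q, 0, Z)
  read 0, top Z: go to p, push ε → (p, ε, ε)
All input consumed in state p with stack ε.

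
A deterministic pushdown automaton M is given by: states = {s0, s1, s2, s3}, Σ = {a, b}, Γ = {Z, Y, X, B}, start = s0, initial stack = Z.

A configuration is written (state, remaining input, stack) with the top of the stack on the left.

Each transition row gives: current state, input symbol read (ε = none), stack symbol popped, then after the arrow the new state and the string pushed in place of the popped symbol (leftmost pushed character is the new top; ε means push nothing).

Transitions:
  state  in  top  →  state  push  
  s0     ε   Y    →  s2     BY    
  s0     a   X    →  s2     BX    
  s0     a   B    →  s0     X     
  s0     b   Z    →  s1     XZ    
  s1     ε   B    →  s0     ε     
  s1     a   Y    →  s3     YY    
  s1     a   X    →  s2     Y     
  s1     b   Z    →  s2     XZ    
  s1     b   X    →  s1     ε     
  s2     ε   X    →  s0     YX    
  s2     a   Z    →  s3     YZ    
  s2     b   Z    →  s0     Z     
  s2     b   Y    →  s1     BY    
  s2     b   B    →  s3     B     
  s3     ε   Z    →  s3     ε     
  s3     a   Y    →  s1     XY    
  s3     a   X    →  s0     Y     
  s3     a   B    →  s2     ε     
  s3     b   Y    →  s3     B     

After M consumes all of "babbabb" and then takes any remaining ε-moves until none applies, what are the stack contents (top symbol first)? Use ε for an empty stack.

BYZ

(s0, babbabb, Z) ⊢ (s1, abbabb, XZ) ⊢ (s2, bbabb, YZ) ⊢ (s1, babb, BYZ) ⊢ (s0, babb, YZ) ⊢ (s2, babb, BYZ) ⊢ (s3, abb, BYZ) ⊢ (s2, bb, YZ) ⊢ (s1, b, BYZ) ⊢ (s0, b, YZ) ⊢ (s2, b, BYZ) ⊢ (s3, ε, BYZ)
All input consumed in state s3 with stack BYZ.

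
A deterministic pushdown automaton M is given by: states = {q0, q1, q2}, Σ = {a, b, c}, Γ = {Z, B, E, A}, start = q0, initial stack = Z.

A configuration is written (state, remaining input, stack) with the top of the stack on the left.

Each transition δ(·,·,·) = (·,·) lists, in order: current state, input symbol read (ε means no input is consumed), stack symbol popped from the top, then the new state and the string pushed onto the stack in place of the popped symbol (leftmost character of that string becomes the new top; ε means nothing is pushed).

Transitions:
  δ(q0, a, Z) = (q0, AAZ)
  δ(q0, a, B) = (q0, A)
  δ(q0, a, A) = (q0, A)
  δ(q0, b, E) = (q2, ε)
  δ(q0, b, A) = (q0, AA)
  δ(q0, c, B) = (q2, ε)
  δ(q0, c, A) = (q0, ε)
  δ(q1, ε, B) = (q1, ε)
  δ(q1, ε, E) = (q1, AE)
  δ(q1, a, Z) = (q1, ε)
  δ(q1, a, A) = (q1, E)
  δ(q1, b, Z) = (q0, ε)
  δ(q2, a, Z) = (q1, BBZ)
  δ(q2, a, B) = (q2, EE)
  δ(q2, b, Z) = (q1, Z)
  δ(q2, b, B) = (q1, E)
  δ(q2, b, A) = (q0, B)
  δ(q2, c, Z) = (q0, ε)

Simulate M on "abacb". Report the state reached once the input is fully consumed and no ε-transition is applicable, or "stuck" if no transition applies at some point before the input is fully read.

(q0, abacb, Z)
  read a, top Z: go to q0, push AAZ → (q0, bacb, AAZ)
  read b, top A: go to q0, push AA → (q0, acb, AAAZ)
  read a, top A: go to q0, push A → (q0, cb, AAAZ)
  read c, top A: go to q0, push ε → (q0, b, AAZ)
  read b, top A: go to q0, push AA → (q0, ε, AAAZ)
All input consumed; M is in state q0.

q0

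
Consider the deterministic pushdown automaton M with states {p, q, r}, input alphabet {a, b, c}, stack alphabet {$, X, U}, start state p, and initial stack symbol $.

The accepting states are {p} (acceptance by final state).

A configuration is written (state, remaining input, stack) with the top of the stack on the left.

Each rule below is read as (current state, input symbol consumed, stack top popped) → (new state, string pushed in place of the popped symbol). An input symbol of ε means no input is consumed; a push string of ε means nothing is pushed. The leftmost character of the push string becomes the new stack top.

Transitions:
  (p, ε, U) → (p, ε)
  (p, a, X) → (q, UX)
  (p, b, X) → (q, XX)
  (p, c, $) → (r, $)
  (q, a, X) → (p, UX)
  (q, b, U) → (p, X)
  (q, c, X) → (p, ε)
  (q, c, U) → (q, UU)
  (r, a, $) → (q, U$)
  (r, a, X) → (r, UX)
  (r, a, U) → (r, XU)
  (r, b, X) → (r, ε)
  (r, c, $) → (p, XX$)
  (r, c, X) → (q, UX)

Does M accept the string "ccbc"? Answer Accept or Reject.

(p, ccbc, $) ⊢ (r, cbc, $) ⊢ (p, bc, XX$) ⊢ (q, c, XXX$) ⊢ (p, ε, XX$)
All input consumed; state p ∈ F.

Accept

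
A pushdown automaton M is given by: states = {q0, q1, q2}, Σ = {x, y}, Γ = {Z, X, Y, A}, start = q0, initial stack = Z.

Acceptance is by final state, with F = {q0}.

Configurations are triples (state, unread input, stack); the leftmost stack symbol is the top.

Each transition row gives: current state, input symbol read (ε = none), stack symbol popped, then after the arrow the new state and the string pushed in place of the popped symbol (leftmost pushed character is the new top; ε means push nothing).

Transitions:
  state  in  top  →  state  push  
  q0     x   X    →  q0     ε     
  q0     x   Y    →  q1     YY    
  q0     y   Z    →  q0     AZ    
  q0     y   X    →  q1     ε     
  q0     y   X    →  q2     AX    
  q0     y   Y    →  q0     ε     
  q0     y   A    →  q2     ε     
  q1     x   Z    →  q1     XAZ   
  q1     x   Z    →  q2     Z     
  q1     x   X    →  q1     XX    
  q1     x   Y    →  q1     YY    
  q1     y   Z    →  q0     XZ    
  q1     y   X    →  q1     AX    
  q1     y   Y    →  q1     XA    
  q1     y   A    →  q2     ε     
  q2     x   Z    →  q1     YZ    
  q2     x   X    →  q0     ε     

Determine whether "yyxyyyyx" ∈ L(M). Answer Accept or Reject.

No computation consumes all input and reaches a final state.

Reject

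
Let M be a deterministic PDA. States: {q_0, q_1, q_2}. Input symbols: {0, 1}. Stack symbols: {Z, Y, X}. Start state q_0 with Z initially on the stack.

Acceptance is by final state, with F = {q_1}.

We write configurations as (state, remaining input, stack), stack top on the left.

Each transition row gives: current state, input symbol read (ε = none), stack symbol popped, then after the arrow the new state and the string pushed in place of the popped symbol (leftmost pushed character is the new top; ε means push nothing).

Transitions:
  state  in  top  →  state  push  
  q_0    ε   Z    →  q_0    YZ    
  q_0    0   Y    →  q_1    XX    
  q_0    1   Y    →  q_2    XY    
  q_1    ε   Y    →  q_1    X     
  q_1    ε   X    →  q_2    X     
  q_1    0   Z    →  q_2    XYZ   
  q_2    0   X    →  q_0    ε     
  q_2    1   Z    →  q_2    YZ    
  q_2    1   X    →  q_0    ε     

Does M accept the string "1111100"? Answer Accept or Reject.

(q_0, 1111100, Z)
  ε-move, top Z: go to q_0, push YZ → (q_0, 1111100, YZ)
  read 1, top Y: go to q_2, push XY → (q_2, 111100, XYZ)
  read 1, top X: go to q_0, push ε → (q_0, 11100, YZ)
  read 1, top Y: go to q_2, push XY → (q_2, 1100, XYZ)
  read 1, top X: go to q_0, push ε → (q_0, 100, YZ)
  read 1, top Y: go to q_2, push XY → (q_2, 00, XYZ)
  read 0, top X: go to q_0, push ε → (q_0, 0, YZ)
  read 0, top Y: go to q_1, push XX → (q_1, ε, XXZ)
All input consumed; state q_1 ∈ F.

Accept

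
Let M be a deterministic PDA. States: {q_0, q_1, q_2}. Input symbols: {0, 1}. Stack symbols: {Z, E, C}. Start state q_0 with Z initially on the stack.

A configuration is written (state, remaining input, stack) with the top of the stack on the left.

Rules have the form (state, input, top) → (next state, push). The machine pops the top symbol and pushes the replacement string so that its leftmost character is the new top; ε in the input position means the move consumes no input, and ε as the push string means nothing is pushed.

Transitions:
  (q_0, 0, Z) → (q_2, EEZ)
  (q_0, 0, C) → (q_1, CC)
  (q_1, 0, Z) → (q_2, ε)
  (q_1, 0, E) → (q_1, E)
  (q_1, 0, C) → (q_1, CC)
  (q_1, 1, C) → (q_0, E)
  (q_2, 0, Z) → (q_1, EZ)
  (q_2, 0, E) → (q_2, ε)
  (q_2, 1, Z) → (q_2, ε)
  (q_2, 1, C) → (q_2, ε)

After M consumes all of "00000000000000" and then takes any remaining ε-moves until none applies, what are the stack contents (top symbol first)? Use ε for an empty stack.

EZ

(q_0, 00000000000000, Z)
  read 0, top Z: go to q_2, push EEZ → (q_2, 0000000000000, EEZ)
  read 0, top E: go to q_2, push ε → (q_2, 000000000000, EZ)
  read 0, top E: go to q_2, push ε → (q_2, 00000000000, Z)
  read 0, top Z: go to q_1, push EZ → (q_1, 0000000000, EZ)
  read 0, top E: go to q_1, push E → (q_1, 000000000, EZ)
  read 0, top E: go to q_1, push E → (q_1, 00000000, EZ)
  read 0, top E: go to q_1, push E → (q_1, 0000000, EZ)
  read 0, top E: go to q_1, push E → (q_1, 000000, EZ)
  read 0, top E: go to q_1, push E → (q_1, 00000, EZ)
  read 0, top E: go to q_1, push E → (q_1, 0000, EZ)
  read 0, top E: go to q_1, push E → (q_1, 000, EZ)
  read 0, top E: go to q_1, push E → (q_1, 00, EZ)
  read 0, top E: go to q_1, push E → (q_1, 0, EZ)
  read 0, top E: go to q_1, push E → (q_1, ε, EZ)
All input consumed in state q_1 with stack EZ.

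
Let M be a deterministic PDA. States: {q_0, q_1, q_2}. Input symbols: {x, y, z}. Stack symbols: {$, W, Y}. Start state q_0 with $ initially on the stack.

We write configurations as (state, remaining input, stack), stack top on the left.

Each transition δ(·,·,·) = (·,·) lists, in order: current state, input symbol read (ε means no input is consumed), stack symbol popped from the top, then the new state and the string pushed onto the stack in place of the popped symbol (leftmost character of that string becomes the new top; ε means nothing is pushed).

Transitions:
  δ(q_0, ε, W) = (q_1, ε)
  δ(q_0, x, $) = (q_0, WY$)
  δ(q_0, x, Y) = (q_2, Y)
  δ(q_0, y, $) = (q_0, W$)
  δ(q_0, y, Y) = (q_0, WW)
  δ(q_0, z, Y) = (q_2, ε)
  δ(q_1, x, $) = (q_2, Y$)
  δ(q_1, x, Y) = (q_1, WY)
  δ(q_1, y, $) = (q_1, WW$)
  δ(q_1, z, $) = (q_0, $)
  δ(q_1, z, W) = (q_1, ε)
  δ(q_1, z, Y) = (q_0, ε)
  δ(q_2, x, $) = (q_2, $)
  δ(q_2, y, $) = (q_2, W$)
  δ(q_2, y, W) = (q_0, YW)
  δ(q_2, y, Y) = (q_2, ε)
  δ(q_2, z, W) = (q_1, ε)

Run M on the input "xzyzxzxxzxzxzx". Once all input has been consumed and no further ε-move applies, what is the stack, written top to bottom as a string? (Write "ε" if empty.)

(q_0, xzyzxzxxzxzxzx, $) ⊢ (q_0, zyzxzxxzxzxzx, WY$) ⊢ (q_1, zyzxzxxzxzxzx, Y$) ⊢ (q_0, yzxzxxzxzxzx, $) ⊢ (q_0, zxzxxzxzxzx, W$) ⊢ (q_1, zxzxxzxzxzx, $) ⊢ (q_0, xzxxzxzxzx, $) ⊢ (q_0, zxxzxzxzx, WY$) ⊢ (q_1, zxxzxzxzx, Y$) ⊢ (q_0, xxzxzxzx, $) ⊢ (q_0, xzxzxzx, WY$) ⊢ (q_1, xzxzxzx, Y$) ⊢ (q_1, zxzxzx, WY$) ⊢ (q_1, xzxzx, Y$) ⊢ (q_1, zxzx, WY$) ⊢ (q_1, xzx, Y$) ⊢ (q_1, zx, WY$) ⊢ (q_1, x, Y$) ⊢ (q_1, ε, WY$)
All input consumed in state q_1 with stack WY$.

WY$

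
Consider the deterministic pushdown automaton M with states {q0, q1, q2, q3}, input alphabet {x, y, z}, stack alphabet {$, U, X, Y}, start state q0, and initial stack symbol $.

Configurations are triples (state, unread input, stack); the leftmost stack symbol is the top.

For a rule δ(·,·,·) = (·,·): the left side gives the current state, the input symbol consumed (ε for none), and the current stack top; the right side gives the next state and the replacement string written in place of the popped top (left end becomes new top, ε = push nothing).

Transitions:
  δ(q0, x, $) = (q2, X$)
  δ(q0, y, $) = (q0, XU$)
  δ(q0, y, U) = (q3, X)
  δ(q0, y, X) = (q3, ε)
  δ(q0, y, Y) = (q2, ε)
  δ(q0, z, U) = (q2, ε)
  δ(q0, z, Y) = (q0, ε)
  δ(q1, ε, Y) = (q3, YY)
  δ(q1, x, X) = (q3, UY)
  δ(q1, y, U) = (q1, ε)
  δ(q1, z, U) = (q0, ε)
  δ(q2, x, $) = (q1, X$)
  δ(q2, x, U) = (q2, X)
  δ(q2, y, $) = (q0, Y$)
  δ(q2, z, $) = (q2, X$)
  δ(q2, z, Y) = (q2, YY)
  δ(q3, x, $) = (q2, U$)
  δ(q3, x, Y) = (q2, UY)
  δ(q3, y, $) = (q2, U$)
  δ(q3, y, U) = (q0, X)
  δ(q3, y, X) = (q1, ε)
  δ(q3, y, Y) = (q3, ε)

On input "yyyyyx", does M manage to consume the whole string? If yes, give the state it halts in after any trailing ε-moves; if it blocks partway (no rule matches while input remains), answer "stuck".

q2

(q0, yyyyyx, $)
  read y, top $: go to q0, push XU$ → (q0, yyyyx, XU$)
  read y, top X: go to q3, push ε → (q3, yyyx, U$)
  read y, top U: go to q0, push X → (q0, yyx, X$)
  read y, top X: go to q3, push ε → (q3, yx, $)
  read y, top $: go to q2, push U$ → (q2, x, U$)
  read x, top U: go to q2, push X → (q2, ε, X$)
All input consumed; M is in state q2.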